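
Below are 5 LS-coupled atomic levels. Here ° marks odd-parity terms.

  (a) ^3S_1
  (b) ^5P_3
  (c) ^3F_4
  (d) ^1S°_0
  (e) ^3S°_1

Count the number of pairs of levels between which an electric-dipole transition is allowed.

(a)–(b): forbidden (parity, ΔS, ΔJ).
(a)–(c): forbidden (parity, ΔL, ΔJ).
(a)–(d): forbidden (ΔS, ΔL).
(a)–(e): forbidden (ΔL).
(b)–(c): forbidden (parity, ΔS, ΔL).
(b)–(d): forbidden (ΔS, ΔJ).
(b)–(e): forbidden (ΔS, ΔJ).
(c)–(d): forbidden (ΔS, ΔL, ΔJ).
(c)–(e): forbidden (ΔL, ΔJ).
(d)–(e): forbidden (parity, ΔS, ΔL).
Allowed pairs: 0 of 10.

0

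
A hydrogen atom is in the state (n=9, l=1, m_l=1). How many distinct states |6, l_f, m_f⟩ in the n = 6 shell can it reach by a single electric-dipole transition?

E1 requires Δl = ±1, so l_f ∈ {0, 2}; with 0 ≤ l_f ≤ n_f−1 = 5, the allowed l_f values are {0, 2}.
For l_f = 0: m_f ∈ {m_i−1, m_i, m_i+1} ∩ [−0, 0] = {0} → 1 state.
For l_f = 2: m_f ∈ {m_i−1, m_i, m_i+1} ∩ [−2, 2] = {0, 1, 2} → 3 states.
Total: 4.

4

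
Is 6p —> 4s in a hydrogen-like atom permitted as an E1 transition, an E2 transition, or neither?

Δl = 0 − 1 = -1; l_i + l_f = 1.
E1 (Δl = ±1): satisfied.
E2 (Δl = 0,±2, l_i+l_f ≥ 2): not satisfied.

E1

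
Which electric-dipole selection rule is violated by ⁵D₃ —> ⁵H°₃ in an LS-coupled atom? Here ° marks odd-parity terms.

the ΔL = 0, ±1 rule

Reading off the term symbols: S 2→2, L 2→5, J 3→3, parity even→odd.
Parity must change: even → odd — ✓.
ΔS = 0: S: 2 → 2 — ✓.
ΔL = 0, ±1 (not L=0↔0): L: 2 → 5, ΔL = +3 — ✗.
ΔJ = 0, ±1 (not J=0↔0): J: 3 → 3, ΔJ = +0 — ✓.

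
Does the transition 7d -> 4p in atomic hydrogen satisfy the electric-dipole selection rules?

Initial l = 2, final l = 1, so Δl = -1. E1 requires Δl = ±1: satisfied.
All E1 selection rules are satisfied.

allowed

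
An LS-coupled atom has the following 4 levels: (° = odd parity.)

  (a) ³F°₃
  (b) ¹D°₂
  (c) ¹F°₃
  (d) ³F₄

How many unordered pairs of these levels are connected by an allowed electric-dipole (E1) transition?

1

(a)–(b): forbidden (parity, ΔS).
(a)–(c): forbidden (parity, ΔS).
(a)–(d): allowed.
(b)–(c): forbidden (parity).
(b)–(d): forbidden (ΔS, ΔJ).
(c)–(d): forbidden (ΔS).
Allowed pairs: 1 of 6.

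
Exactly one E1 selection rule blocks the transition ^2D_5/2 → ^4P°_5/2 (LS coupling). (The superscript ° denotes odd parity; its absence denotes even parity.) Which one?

the ΔS = 0 rule

Initial level: S=1/2, L=2, J=5/2, parity even. Final level: S=3/2, L=1, J=5/2, parity odd.
Parity must change: even → odd — passes.
ΔS = 0: S: 1/2 → 3/2 — fails.
ΔL = 0, ±1 (not L=0↔0): L: 2 → 1, ΔL = -1 — passes.
ΔJ = 0, ±1 (not J=0↔0): J: 5/2 → 5/2, ΔJ = +0 — passes.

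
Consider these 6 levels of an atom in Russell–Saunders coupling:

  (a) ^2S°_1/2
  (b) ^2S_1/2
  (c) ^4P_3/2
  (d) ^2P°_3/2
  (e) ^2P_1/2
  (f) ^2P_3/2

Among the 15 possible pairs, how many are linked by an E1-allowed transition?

5

(a)–(b): forbidden (ΔL).
(a)–(c): forbidden (ΔS).
(a)–(d): forbidden (parity).
(a)–(e): allowed.
(a)–(f): allowed.
(b)–(c): forbidden (parity, ΔS).
(b)–(d): allowed.
(b)–(e): forbidden (parity).
(b)–(f): forbidden (parity).
(c)–(d): forbidden (ΔS).
(c)–(e): forbidden (parity, ΔS).
(c)–(f): forbidden (parity, ΔS).
(d)–(e): allowed.
(d)–(f): allowed.
(e)–(f): forbidden (parity).
Allowed pairs: 5 of 15.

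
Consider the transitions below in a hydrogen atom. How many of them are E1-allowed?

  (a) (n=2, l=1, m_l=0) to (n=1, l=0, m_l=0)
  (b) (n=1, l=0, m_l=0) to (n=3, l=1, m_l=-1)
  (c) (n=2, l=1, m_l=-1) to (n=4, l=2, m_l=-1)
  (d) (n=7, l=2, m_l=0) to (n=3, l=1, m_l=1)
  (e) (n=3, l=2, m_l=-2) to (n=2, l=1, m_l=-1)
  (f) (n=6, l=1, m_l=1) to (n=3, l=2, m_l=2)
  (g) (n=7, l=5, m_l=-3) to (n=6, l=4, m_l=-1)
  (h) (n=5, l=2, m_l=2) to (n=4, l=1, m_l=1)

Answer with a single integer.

7

(a) allowed
(b) allowed
(c) allowed
(d) allowed
(e) allowed
(f) allowed
(g) forbidden — Δm_l = +2 (E1 requires Δm_l = 0, ±1)
(h) allowed
Total allowed: 7 of 8.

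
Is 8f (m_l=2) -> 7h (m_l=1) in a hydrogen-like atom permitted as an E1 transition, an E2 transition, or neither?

E2

Δl = 5 − 3 = +2; l_i + l_f = 8.
Δm_l = -1.
E1 (Δl = ±1, |Δm_l| ≤ 1): not satisfied.
E2 (Δl = 0,±2, l_i+l_f ≥ 2, |Δm_l| ≤ 2): satisfied.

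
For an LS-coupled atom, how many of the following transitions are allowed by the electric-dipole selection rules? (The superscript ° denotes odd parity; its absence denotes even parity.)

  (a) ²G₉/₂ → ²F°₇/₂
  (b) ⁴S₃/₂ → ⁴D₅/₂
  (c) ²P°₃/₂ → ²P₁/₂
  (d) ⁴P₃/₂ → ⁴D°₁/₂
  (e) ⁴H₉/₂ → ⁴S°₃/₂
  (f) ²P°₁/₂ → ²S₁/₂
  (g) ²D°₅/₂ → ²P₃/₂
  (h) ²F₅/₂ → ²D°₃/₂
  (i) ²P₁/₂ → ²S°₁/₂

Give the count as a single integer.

7

(a) allowed
(b) forbidden (parity, ΔL fail)
(c) allowed
(d) allowed
(e) forbidden (ΔL, ΔJ fail)
(f) allowed
(g) allowed
(h) allowed
(i) allowed
Total allowed: 7 of 9.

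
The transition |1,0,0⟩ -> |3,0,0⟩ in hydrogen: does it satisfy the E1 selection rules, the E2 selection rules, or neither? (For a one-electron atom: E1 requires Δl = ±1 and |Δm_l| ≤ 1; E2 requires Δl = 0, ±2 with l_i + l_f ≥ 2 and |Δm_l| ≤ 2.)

Δl = 0 − 0 = +0; l_i + l_f = 0.
Δm_l = +0.
E1 (Δl = ±1, |Δm_l| ≤ 1): not satisfied.
E2 (Δl = 0,±2, l_i+l_f ≥ 2, |Δm_l| ≤ 2): not satisfied.

neither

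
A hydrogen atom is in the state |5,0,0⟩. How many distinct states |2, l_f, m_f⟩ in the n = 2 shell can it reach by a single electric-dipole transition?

3

E1 requires Δl = ±1, so l_f ∈ {-1, 1}; with 0 ≤ l_f ≤ n_f−1 = 1, the allowed l_f values are {1}.
For l_f = 1: m_f ∈ {m_i−1, m_i, m_i+1} ∩ [−1, 1] = {-1, 0, 1} → 3 states.
Total: 3.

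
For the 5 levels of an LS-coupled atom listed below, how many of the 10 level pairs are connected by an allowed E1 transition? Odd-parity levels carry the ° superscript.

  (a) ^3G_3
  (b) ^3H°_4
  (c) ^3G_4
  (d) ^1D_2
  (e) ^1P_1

(a)–(b): allowed.
(a)–(c): forbidden (parity).
(a)–(d): forbidden (parity, ΔS, ΔL).
(a)–(e): forbidden (parity, ΔS, ΔL, ΔJ).
(b)–(c): allowed.
(b)–(d): forbidden (ΔS, ΔL, ΔJ).
(b)–(e): forbidden (ΔS, ΔL, ΔJ).
(c)–(d): forbidden (parity, ΔS, ΔL, ΔJ).
(c)–(e): forbidden (parity, ΔS, ΔL, ΔJ).
(d)–(e): forbidden (parity).
Allowed pairs: 2 of 10.

2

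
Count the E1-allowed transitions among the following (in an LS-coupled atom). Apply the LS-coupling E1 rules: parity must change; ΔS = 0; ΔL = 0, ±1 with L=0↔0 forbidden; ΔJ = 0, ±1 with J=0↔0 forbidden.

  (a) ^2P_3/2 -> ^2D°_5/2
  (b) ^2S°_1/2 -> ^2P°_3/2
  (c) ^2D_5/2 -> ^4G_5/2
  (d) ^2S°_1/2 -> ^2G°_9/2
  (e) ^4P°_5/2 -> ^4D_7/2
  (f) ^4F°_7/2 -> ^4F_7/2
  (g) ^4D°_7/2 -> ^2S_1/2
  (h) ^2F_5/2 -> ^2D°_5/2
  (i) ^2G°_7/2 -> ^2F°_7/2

(a) allowed
(b) forbidden (parity fails)
(c) forbidden (parity, ΔS, ΔL fail)
(d) forbidden (parity, ΔL, ΔJ fail)
(e) allowed
(f) allowed
(g) forbidden (ΔS, ΔL, ΔJ fail)
(h) allowed
(i) forbidden (parity fails)
Total allowed: 4 of 9.

4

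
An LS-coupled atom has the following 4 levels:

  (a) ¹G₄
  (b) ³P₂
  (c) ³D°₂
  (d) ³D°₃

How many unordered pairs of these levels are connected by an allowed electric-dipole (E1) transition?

(a)–(b): forbidden (parity, ΔS, ΔL, ΔJ).
(a)–(c): forbidden (ΔS, ΔL, ΔJ).
(a)–(d): forbidden (ΔS, ΔL).
(b)–(c): allowed.
(b)–(d): allowed.
(c)–(d): forbidden (parity).
Allowed pairs: 2 of 6.

2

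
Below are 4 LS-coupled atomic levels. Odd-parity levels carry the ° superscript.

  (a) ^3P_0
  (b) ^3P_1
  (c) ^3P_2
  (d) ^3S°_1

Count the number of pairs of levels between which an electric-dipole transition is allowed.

(a)–(b): forbidden (parity).
(a)–(c): forbidden (parity, ΔJ).
(a)–(d): allowed.
(b)–(c): forbidden (parity).
(b)–(d): allowed.
(c)–(d): allowed.
Allowed pairs: 3 of 6.

3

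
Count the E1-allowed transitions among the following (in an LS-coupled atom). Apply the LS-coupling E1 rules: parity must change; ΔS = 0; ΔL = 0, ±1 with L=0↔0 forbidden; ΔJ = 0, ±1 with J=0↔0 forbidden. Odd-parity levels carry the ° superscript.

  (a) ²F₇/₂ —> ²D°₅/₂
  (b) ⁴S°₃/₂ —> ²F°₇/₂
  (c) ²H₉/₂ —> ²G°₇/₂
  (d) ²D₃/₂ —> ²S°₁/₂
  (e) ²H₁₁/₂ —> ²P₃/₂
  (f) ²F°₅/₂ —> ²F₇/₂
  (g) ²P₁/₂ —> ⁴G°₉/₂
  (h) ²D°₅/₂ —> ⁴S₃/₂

3

(a) allowed
(b) forbidden (parity, ΔS, ΔL, ΔJ fail)
(c) allowed
(d) forbidden (ΔL fails)
(e) forbidden (parity, ΔL, ΔJ fail)
(f) allowed
(g) forbidden (ΔS, ΔL, ΔJ fail)
(h) forbidden (ΔS, ΔL fail)
Total allowed: 3 of 8.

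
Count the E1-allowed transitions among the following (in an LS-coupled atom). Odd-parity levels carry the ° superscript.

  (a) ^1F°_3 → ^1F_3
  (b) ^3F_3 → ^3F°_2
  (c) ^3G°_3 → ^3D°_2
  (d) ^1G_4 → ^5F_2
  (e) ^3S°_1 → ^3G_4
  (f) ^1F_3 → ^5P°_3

(a) allowed
(b) allowed
(c) forbidden (parity, ΔL fail)
(d) forbidden (parity, ΔS, ΔJ fail)
(e) forbidden (ΔL, ΔJ fail)
(f) forbidden (ΔS, ΔL fail)
Total allowed: 2 of 6.

2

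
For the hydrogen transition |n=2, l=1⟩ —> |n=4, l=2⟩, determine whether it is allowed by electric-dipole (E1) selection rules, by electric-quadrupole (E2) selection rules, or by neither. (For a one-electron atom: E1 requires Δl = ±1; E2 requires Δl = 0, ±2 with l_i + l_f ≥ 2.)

E1

Δl = 2 − 1 = +1; l_i + l_f = 3.
E1 (Δl = ±1): satisfied.
E2 (Δl = 0,±2, l_i+l_f ≥ 2): not satisfied.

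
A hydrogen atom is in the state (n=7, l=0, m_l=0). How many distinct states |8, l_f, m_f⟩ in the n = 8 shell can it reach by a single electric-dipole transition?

E1 requires Δl = ±1, so l_f ∈ {-1, 1}; with 0 ≤ l_f ≤ n_f−1 = 7, the allowed l_f values are {1}.
For l_f = 1: m_f ∈ {m_i−1, m_i, m_i+1} ∩ [−1, 1] = {-1, 0, 1} → 3 states.
Total: 3.

3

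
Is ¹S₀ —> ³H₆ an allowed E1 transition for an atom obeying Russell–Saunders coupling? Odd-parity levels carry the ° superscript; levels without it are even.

Initial level: S=0, L=0, J=0, parity even. Final level: S=1, L=5, J=6, parity even.
Parity must change: even → even — violated.
ΔS = 0: S: 0 → 1 — violated.
ΔL = 0, ±1 (not L=0↔0): L: 0 → 5, ΔL = +5 — violated.
ΔJ = 0, ±1 (not J=0↔0): J: 0 → 6, ΔJ = +6 — violated.
Rule(s) violated: parity, ΔS, ΔL, ΔJ.

forbidden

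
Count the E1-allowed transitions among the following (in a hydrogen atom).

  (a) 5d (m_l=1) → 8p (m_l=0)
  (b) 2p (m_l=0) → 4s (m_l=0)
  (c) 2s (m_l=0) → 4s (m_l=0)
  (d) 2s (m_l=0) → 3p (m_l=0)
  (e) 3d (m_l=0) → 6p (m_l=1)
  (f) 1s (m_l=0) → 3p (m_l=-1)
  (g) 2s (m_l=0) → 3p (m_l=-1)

(a) allowed
(b) allowed
(c) forbidden — Δl = +0 (E1 requires Δl = ±1)
(d) allowed
(e) allowed
(f) allowed
(g) allowed
Total allowed: 6 of 7.

6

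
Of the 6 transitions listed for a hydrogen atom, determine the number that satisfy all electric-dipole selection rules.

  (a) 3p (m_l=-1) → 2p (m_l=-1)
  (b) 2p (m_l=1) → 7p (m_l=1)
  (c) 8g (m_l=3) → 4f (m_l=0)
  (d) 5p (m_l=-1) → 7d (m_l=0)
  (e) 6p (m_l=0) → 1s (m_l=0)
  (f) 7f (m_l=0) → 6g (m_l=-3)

(a) forbidden — Δl = +0 (E1 requires Δl = ±1)
(b) forbidden — Δl = +0 (E1 requires Δl = ±1)
(c) forbidden — Δm_l = -3 (E1 requires Δm_l = 0, ±1)
(d) allowed
(e) allowed
(f) forbidden — Δm_l = -3 (E1 requires Δm_l = 0, ±1)
Total allowed: 2 of 6.

2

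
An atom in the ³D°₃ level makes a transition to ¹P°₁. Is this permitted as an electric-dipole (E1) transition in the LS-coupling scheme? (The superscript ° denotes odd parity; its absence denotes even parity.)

forbidden

Reading off the term symbols: S 1→0, L 2→1, J 3→1, parity odd→odd.
Parity must change: odd → odd — fails.
ΔS = 0: S: 1 → 0 — fails.
ΔL = 0, ±1 (not L=0↔0): L: 2 → 1, ΔL = -1 — ok.
ΔJ = 0, ±1 (not J=0↔0): J: 3 → 1, ΔJ = -2 — fails.
Rule(s) violated: parity, ΔS, ΔJ.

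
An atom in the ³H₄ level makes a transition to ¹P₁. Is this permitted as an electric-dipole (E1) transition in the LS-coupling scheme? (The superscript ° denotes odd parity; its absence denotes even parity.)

forbidden

Reading off the term symbols: S 1→0, L 5→1, J 4→1, parity even→even.
Parity must change: even → even — fails.
ΔS = 0: S: 1 → 0 — fails.
ΔJ = 0, ±1 (not J=0↔0): J: 4 → 1, ΔJ = -3 — fails.
ΔL = 0, ±1 (not L=0↔0): L: 5 → 1, ΔL = -4 — fails.
Rule(s) violated: parity, ΔS, ΔL, ΔJ.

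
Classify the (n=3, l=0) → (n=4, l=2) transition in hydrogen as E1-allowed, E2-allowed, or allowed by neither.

E2

Δl = 2 − 0 = +2; l_i + l_f = 2.
E1 (Δl = ±1): not satisfied.
E2 (Δl = 0,±2, l_i+l_f ≥ 2): satisfied.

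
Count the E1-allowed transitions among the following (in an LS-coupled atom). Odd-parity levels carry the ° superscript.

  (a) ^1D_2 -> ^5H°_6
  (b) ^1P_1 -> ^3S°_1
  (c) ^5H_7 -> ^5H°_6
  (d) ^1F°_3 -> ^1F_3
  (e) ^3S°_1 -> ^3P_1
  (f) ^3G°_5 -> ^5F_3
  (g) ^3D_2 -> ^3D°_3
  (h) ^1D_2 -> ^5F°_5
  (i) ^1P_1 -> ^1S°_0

5

(a) forbidden (ΔS, ΔL, ΔJ fail)
(b) forbidden (ΔS fails)
(c) allowed
(d) allowed
(e) allowed
(f) forbidden (ΔS, ΔJ fail)
(g) allowed
(h) forbidden (ΔS, ΔJ fail)
(i) allowed
Total allowed: 5 of 9.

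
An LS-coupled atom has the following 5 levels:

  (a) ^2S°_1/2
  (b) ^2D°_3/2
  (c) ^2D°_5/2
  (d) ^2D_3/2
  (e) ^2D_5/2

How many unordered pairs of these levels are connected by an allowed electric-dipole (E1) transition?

(a)–(b): forbidden (parity, ΔL).
(a)–(c): forbidden (parity, ΔL, ΔJ).
(a)–(d): forbidden (ΔL).
(a)–(e): forbidden (ΔL, ΔJ).
(b)–(c): forbidden (parity).
(b)–(d): allowed.
(b)–(e): allowed.
(c)–(d): allowed.
(c)–(e): allowed.
(d)–(e): forbidden (parity).
Allowed pairs: 4 of 10.

4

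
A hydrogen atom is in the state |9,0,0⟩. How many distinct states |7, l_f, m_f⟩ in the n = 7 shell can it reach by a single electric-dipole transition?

3

E1 requires Δl = ±1, so l_f ∈ {-1, 1}; with 0 ≤ l_f ≤ n_f−1 = 6, the allowed l_f values are {1}.
For l_f = 1: m_f ∈ {m_i−1, m_i, m_i+1} ∩ [−1, 1] = {-1, 0, 1} → 3 states.
Total: 3.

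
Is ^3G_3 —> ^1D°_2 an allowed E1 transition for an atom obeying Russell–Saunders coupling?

Initial level: S=1, L=4, J=3, parity even. Final level: S=0, L=2, J=2, parity odd.
ΔL = 0, ±1 (not L=0↔0): L: 4 → 2, ΔL = -2 — ✗.
ΔJ = 0, ±1 (not J=0↔0): J: 3 → 2, ΔJ = -1 — ✓.
Parity must change: even → odd — ✓.
ΔS = 0: S: 1 → 0 — ✗.
Rule(s) violated: ΔS, ΔL.

forbidden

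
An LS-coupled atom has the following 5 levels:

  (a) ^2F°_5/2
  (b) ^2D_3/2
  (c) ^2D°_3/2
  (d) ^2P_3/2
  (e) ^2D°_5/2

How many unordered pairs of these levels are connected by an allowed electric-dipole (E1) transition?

(a)–(b): allowed.
(a)–(c): forbidden (parity).
(a)–(d): forbidden (ΔL).
(a)–(e): forbidden (parity).
(b)–(c): allowed.
(b)–(d): forbidden (parity).
(b)–(e): allowed.
(c)–(d): allowed.
(c)–(e): forbidden (parity).
(d)–(e): allowed.
Allowed pairs: 5 of 10.

5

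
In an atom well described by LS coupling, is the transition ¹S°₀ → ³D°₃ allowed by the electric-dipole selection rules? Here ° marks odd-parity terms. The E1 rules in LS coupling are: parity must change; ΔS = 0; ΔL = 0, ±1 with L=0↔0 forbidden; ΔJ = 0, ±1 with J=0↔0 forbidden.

Reading off the term symbols: S 0→1, L 0→2, J 0→3, parity odd→odd.
ΔS = 0: S: 0 → 1 — fails.
ΔJ = 0, ±1 (not J=0↔0): J: 0 → 3, ΔJ = +3 — fails.
Parity must change: odd → odd — fails.
ΔL = 0, ±1 (not L=0↔0): L: 0 → 2, ΔL = +2 — fails.
Rule(s) violated: parity, ΔS, ΔL, ΔJ.

forbidden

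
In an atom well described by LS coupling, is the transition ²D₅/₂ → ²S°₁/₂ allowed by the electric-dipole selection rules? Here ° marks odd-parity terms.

forbidden

Initial level: S=1/2, L=2, J=5/2, parity even. Final level: S=1/2, L=0, J=1/2, parity odd.
Parity must change: even → odd — ok.
ΔS = 0: S: 1/2 → 1/2 — ok.
ΔL = 0, ±1 (not L=0↔0): L: 2 → 0, ΔL = -2 — fails.
ΔJ = 0, ±1 (not J=0↔0): J: 5/2 → 1/2, ΔJ = -2 — fails.
Rule(s) violated: ΔL, ΔJ.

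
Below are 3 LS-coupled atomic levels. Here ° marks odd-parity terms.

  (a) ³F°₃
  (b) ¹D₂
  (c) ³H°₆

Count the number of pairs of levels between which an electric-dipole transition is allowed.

0

(a)–(b): forbidden (ΔS).
(a)–(c): forbidden (parity, ΔL, ΔJ).
(b)–(c): forbidden (ΔS, ΔL, ΔJ).
Allowed pairs: 0 of 3.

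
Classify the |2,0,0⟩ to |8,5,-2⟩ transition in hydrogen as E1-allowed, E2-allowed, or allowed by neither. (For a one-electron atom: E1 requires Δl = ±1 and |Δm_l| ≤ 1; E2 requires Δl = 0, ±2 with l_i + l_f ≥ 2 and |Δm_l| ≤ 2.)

Δl = 5 − 0 = +5; l_i + l_f = 5.
Δm_l = -2.
E1 (Δl = ±1, |Δm_l| ≤ 1): not satisfied.
E2 (Δl = 0,±2, l_i+l_f ≥ 2, |Δm_l| ≤ 2): not satisfied.

neither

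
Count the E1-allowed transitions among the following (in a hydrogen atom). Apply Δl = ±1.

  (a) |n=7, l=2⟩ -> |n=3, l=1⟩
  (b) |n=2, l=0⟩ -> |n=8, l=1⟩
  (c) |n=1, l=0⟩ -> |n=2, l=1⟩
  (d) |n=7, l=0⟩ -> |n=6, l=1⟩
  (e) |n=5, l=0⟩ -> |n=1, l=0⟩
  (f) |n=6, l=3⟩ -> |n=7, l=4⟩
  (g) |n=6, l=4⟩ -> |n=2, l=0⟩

(a) allowed
(b) allowed
(c) allowed
(d) allowed
(e) forbidden — Δl = +0 (E1 requires Δl = ±1)
(f) allowed
(g) forbidden — Δl = -4 (E1 requires Δl = ±1)
Total allowed: 5 of 7.

5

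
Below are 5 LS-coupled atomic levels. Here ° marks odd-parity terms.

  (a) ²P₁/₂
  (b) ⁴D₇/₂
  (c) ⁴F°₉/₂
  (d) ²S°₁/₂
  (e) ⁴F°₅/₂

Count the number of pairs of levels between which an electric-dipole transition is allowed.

3

(a)–(b): forbidden (parity, ΔS, ΔJ).
(a)–(c): forbidden (ΔS, ΔL, ΔJ).
(a)–(d): allowed.
(a)–(e): forbidden (ΔS, ΔL, ΔJ).
(b)–(c): allowed.
(b)–(d): forbidden (ΔS, ΔL, ΔJ).
(b)–(e): allowed.
(c)–(d): forbidden (parity, ΔS, ΔL, ΔJ).
(c)–(e): forbidden (parity, ΔJ).
(d)–(e): forbidden (parity, ΔS, ΔL, ΔJ).
Allowed pairs: 3 of 10.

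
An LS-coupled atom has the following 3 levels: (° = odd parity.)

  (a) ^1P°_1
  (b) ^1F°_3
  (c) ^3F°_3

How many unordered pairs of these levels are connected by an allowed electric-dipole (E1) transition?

0

(a)–(b): forbidden (parity, ΔL, ΔJ).
(a)–(c): forbidden (parity, ΔS, ΔL, ΔJ).
(b)–(c): forbidden (parity, ΔS).
Allowed pairs: 0 of 3.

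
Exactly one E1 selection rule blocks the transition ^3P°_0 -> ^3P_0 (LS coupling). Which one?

the J=0 ↔ J=0 exclusion

Reading off the term symbols: S 1→1, L 1→1, J 0→0, parity odd→even.
ΔJ = 0, ±1 (not J=0↔0): J: 0 → 0, ΔJ = +0 — ✗.
Parity must change: odd → even — ✓.
ΔS = 0: S: 1 → 1 — ✓.
ΔL = 0, ±1 (not L=0↔0): L: 1 → 1, ΔL = +0 — ✓.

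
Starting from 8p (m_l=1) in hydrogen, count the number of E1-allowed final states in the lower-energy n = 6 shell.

E1 requires Δl = ±1, so l_f ∈ {0, 2}; with 0 ≤ l_f ≤ n_f−1 = 5, the allowed l_f values are {0, 2}.
For l_f = 0: m_f ∈ {m_i−1, m_i, m_i+1} ∩ [−0, 0] = {0} → 1 state.
For l_f = 2: m_f ∈ {m_i−1, m_i, m_i+1} ∩ [−2, 2] = {0, 1, 2} → 3 states.
Total: 4.

4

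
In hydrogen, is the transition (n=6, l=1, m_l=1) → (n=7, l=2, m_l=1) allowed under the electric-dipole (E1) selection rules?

Initial l = 1, final l = 2, so Δl = +1. E1 requires Δl = ±1: satisfied.
m_l: 1 → 1 (Δm_l = +0). |Δm_l| ≤ 1 satisfied.
All E1 selection rules are satisfied.

allowed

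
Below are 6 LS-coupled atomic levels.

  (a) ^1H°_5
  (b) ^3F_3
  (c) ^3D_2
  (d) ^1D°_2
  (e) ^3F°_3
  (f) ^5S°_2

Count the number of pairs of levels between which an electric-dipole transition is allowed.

2

(a)–(b): forbidden (ΔS, ΔL, ΔJ).
(a)–(c): forbidden (ΔS, ΔL, ΔJ).
(a)–(d): forbidden (parity, ΔL, ΔJ).
(a)–(e): forbidden (parity, ΔS, ΔL, ΔJ).
(a)–(f): forbidden (parity, ΔS, ΔL, ΔJ).
(b)–(c): forbidden (parity).
(b)–(d): forbidden (ΔS).
(b)–(e): allowed.
(b)–(f): forbidden (ΔS, ΔL).
(c)–(d): forbidden (ΔS).
(c)–(e): allowed.
(c)–(f): forbidden (ΔS, ΔL).
(d)–(e): forbidden (parity, ΔS).
(d)–(f): forbidden (parity, ΔS, ΔL).
(e)–(f): forbidden (parity, ΔS, ΔL).
Allowed pairs: 2 of 15.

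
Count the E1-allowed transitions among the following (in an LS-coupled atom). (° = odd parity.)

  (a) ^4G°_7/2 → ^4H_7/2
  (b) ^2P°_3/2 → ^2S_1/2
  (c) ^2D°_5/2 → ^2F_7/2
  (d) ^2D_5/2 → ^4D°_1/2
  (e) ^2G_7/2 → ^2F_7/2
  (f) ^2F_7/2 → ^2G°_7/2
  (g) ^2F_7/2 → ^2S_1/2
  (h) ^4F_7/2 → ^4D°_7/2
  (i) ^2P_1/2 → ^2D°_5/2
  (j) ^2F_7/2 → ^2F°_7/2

6

(a) allowed
(b) allowed
(c) allowed
(d) forbidden (ΔS, ΔJ fail)
(e) forbidden (parity fails)
(f) allowed
(g) forbidden (parity, ΔL, ΔJ fail)
(h) allowed
(i) forbidden (ΔJ fails)
(j) allowed
Total allowed: 6 of 10.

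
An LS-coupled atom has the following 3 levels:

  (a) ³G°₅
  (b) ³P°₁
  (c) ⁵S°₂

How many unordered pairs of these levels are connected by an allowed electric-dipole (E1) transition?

(a)–(b): forbidden (parity, ΔL, ΔJ).
(a)–(c): forbidden (parity, ΔS, ΔL, ΔJ).
(b)–(c): forbidden (parity, ΔS).
Allowed pairs: 0 of 3.

0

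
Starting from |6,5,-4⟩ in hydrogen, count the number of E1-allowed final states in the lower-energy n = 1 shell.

0

E1 requires l_f ∈ {4, 6}, but neither lies in [0, 0], so no final state is reachable.
Total: 0.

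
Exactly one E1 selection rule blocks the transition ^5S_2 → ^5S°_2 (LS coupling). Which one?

Parity must change: even → odd — ok.
ΔS = 0: S: 2 → 2 — ok.
ΔL = 0, ±1 (not L=0↔0): L: 0 → 0, ΔL = +0 — fails.
ΔJ = 0, ±1 (not J=0↔0): J: 2 → 2, ΔJ = +0 — ok.

the L=0 ↔ L=0 exclusion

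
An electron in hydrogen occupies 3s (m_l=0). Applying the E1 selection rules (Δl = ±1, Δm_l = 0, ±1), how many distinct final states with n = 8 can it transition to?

E1 requires Δl = ±1, so l_f ∈ {-1, 1}; with 0 ≤ l_f ≤ n_f−1 = 7, the allowed l_f values are {1}.
For l_f = 1: m_f ∈ {m_i−1, m_i, m_i+1} ∩ [−1, 1] = {-1, 0, 1} → 3 states.
Total: 3.

3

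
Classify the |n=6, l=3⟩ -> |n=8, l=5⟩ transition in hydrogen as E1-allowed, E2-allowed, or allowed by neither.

E2

Δl = 5 − 3 = +2; l_i + l_f = 8.
E1 (Δl = ±1): not satisfied.
E2 (Δl = 0,±2, l_i+l_f ≥ 2): satisfied.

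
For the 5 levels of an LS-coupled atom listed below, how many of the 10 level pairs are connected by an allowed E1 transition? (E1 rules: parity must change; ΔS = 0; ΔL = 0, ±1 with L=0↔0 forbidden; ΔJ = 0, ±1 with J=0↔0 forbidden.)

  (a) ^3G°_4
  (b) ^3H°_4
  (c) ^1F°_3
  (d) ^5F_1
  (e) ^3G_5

2

(a)–(b): forbidden (parity).
(a)–(c): forbidden (parity, ΔS).
(a)–(d): forbidden (ΔS, ΔJ).
(a)–(e): allowed.
(b)–(c): forbidden (parity, ΔS, ΔL).
(b)–(d): forbidden (ΔS, ΔL, ΔJ).
(b)–(e): allowed.
(c)–(d): forbidden (ΔS, ΔJ).
(c)–(e): forbidden (ΔS, ΔJ).
(d)–(e): forbidden (parity, ΔS, ΔJ).
Allowed pairs: 2 of 10.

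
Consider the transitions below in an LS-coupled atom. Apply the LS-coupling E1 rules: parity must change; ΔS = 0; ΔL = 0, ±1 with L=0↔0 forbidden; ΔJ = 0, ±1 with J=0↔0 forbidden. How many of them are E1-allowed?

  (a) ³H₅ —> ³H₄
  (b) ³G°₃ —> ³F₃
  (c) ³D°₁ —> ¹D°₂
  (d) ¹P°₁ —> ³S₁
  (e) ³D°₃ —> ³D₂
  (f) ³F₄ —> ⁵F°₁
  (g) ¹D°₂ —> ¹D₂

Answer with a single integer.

(a) forbidden (parity fails)
(b) allowed
(c) forbidden (parity, ΔS fail)
(d) forbidden (ΔS fails)
(e) allowed
(f) forbidden (ΔS, ΔJ fail)
(g) allowed
Total allowed: 3 of 7.

3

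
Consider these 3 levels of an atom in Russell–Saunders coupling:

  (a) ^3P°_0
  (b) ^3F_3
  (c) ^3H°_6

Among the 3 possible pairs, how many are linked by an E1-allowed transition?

(a)–(b): forbidden (ΔL, ΔJ).
(a)–(c): forbidden (parity, ΔL, ΔJ).
(b)–(c): forbidden (ΔL, ΔJ).
Allowed pairs: 0 of 3.

0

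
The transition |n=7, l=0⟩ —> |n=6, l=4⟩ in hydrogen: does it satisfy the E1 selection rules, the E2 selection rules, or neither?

Δl = 4 − 0 = +4; l_i + l_f = 4.
E1 (Δl = ±1): not satisfied.
E2 (Δl = 0,±2, l_i+l_f ≥ 2): not satisfied.

neither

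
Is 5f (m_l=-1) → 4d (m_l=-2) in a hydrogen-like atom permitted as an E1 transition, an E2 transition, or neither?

E1

Δl = 2 − 3 = -1; l_i + l_f = 5.
Δm_l = -1.
E1 (Δl = ±1, |Δm_l| ≤ 1): satisfied.
E2 (Δl = 0,±2, l_i+l_f ≥ 2, |Δm_l| ≤ 2): not satisfied.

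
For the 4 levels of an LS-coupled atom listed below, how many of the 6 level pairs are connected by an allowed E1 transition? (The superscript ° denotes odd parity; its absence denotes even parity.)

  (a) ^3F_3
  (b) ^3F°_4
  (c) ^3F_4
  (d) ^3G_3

(a)–(b): allowed.
(a)–(c): forbidden (parity).
(a)–(d): forbidden (parity).
(b)–(c): allowed.
(b)–(d): allowed.
(c)–(d): forbidden (parity).
Allowed pairs: 3 of 6.

3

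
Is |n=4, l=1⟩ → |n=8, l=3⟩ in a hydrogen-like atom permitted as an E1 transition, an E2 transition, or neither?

Δl = 3 − 1 = +2; l_i + l_f = 4.
E1 (Δl = ±1): not satisfied.
E2 (Δl = 0,±2, l_i+l_f ≥ 2): satisfied.

E2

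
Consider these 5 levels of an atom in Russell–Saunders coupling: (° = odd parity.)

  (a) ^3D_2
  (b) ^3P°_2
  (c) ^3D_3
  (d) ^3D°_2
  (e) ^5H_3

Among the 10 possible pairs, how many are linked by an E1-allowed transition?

(a)–(b): allowed.
(a)–(c): forbidden (parity).
(a)–(d): allowed.
(a)–(e): forbidden (parity, ΔS, ΔL).
(b)–(c): allowed.
(b)–(d): forbidden (parity).
(b)–(e): forbidden (ΔS, ΔL).
(c)–(d): allowed.
(c)–(e): forbidden (parity, ΔS, ΔL).
(d)–(e): forbidden (ΔS, ΔL).
Allowed pairs: 4 of 10.

4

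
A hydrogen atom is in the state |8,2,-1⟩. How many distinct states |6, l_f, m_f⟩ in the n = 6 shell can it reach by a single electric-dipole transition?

5

E1 requires Δl = ±1, so l_f ∈ {1, 3}; with 0 ≤ l_f ≤ n_f−1 = 5, the allowed l_f values are {1, 3}.
For l_f = 1: m_f ∈ {m_i−1, m_i, m_i+1} ∩ [−1, 1] = {-1, 0} → 2 states.
For l_f = 3: m_f ∈ {m_i−1, m_i, m_i+1} ∩ [−3, 3] = {-2, -1, 0} → 3 states.
Total: 5.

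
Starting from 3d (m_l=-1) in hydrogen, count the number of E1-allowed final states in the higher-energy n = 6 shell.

E1 requires Δl = ±1, so l_f ∈ {1, 3}; with 0 ≤ l_f ≤ n_f−1 = 5, the allowed l_f values are {1, 3}.
For l_f = 1: m_f ∈ {m_i−1, m_i, m_i+1} ∩ [−1, 1] = {-1, 0} → 2 states.
For l_f = 3: m_f ∈ {m_i−1, m_i, m_i+1} ∩ [−3, 3] = {-2, -1, 0} → 3 states.
Total: 5.

5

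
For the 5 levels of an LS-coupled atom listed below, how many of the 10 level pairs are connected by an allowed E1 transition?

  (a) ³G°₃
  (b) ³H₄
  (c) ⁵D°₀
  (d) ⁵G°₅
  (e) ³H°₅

2

(a)–(b): allowed.
(a)–(c): forbidden (parity, ΔS, ΔL, ΔJ).
(a)–(d): forbidden (parity, ΔS, ΔJ).
(a)–(e): forbidden (parity, ΔJ).
(b)–(c): forbidden (ΔS, ΔL, ΔJ).
(b)–(d): forbidden (ΔS).
(b)–(e): allowed.
(c)–(d): forbidden (parity, ΔL, ΔJ).
(c)–(e): forbidden (parity, ΔS, ΔL, ΔJ).
(d)–(e): forbidden (parity, ΔS).
Allowed pairs: 2 of 10.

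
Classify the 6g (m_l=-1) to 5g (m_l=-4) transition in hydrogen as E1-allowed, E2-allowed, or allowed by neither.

Δl = 4 − 4 = +0; l_i + l_f = 8.
Δm_l = -3.
E1 (Δl = ±1, |Δm_l| ≤ 1): not satisfied.
E2 (Δl = 0,±2, l_i+l_f ≥ 2, |Δm_l| ≤ 2): not satisfied.

neither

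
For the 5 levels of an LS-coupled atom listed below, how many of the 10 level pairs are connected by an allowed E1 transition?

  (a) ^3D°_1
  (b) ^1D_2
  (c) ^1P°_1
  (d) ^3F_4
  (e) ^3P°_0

(a)–(b): forbidden (ΔS).
(a)–(c): forbidden (parity, ΔS).
(a)–(d): forbidden (ΔJ).
(a)–(e): forbidden (parity).
(b)–(c): allowed.
(b)–(d): forbidden (parity, ΔS, ΔJ).
(b)–(e): forbidden (ΔS, ΔJ).
(c)–(d): forbidden (ΔS, ΔL, ΔJ).
(c)–(e): forbidden (parity, ΔS).
(d)–(e): forbidden (ΔL, ΔJ).
Allowed pairs: 1 of 10.

1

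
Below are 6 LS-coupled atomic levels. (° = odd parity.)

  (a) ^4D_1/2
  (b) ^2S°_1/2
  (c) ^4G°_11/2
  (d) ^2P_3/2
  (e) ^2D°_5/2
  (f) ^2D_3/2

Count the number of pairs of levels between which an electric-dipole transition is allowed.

(a)–(b): forbidden (ΔS, ΔL).
(a)–(c): forbidden (ΔL, ΔJ).
(a)–(d): forbidden (parity, ΔS).
(a)–(e): forbidden (ΔS, ΔJ).
(a)–(f): forbidden (parity, ΔS).
(b)–(c): forbidden (parity, ΔS, ΔL, ΔJ).
(b)–(d): allowed.
(b)–(e): forbidden (parity, ΔL, ΔJ).
(b)–(f): forbidden (ΔL).
(c)–(d): forbidden (ΔS, ΔL, ΔJ).
(c)–(e): forbidden (parity, ΔS, ΔL, ΔJ).
(c)–(f): forbidden (ΔS, ΔL, ΔJ).
(d)–(e): allowed.
(d)–(f): forbidden (parity).
(e)–(f): allowed.
Allowed pairs: 3 of 15.

3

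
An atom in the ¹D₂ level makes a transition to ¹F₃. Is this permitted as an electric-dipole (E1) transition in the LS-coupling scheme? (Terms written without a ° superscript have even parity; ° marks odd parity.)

forbidden

Initial level: S=0, L=2, J=2, parity even. Final level: S=0, L=3, J=3, parity even.
Parity must change: even → even — fails.
ΔS = 0: S: 0 → 0 — passes.
ΔL = 0, ±1 (not L=0↔0): L: 2 → 3, ΔL = +1 — passes.
ΔJ = 0, ±1 (not J=0↔0): J: 2 → 3, ΔJ = +1 — passes.
Rule(s) violated: parity.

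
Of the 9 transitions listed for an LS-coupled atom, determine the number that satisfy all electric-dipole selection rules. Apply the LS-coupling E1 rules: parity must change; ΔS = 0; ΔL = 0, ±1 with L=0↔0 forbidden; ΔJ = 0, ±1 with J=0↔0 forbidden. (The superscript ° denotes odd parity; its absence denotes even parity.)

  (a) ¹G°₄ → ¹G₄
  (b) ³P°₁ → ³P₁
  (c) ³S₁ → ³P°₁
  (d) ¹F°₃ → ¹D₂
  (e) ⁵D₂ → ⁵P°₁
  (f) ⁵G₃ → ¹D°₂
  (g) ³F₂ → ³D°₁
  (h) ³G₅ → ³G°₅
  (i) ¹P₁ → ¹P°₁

(a) allowed
(b) allowed
(c) allowed
(d) allowed
(e) allowed
(f) forbidden (ΔS, ΔL fail)
(g) allowed
(h) allowed
(i) allowed
Total allowed: 8 of 9.

8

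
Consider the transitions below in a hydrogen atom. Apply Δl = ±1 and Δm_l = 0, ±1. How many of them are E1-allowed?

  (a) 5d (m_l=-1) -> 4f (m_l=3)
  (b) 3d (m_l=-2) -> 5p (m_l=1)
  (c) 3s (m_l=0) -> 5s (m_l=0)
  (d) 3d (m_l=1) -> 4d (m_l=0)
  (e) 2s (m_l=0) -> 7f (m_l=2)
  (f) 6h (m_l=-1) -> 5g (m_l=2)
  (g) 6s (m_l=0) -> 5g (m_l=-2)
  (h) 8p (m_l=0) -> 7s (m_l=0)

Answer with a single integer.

1

(a) forbidden — Δm_l = +4 (E1 requires Δm_l = 0, ±1)
(b) forbidden — Δm_l = +3 (E1 requires Δm_l = 0, ±1)
(c) forbidden — Δl = +0 (E1 requires Δl = ±1)
(d) forbidden — Δl = +0 (E1 requires Δl = ±1)
(e) forbidden — Δl = +3 (E1 requires Δl = ±1); Δm_l = +2 (E1 requires Δm_l = 0, ±1)
(f) forbidden — Δm_l = +3 (E1 requires Δm_l = 0, ±1)
(g) forbidden — Δl = +4 (E1 requires Δl = ±1); Δm_l = -2 (E1 requires Δm_l = 0, ±1)
(h) allowed
Total allowed: 1 of 8.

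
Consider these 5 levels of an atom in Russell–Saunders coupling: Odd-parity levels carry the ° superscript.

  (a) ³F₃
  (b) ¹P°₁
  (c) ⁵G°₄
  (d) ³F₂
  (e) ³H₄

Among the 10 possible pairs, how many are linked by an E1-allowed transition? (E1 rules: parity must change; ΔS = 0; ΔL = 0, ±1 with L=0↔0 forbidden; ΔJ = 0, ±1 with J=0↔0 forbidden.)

(a)–(b): forbidden (ΔS, ΔL, ΔJ).
(a)–(c): forbidden (ΔS).
(a)–(d): forbidden (parity).
(a)–(e): forbidden (parity, ΔL).
(b)–(c): forbidden (parity, ΔS, ΔL, ΔJ).
(b)–(d): forbidden (ΔS, ΔL).
(b)–(e): forbidden (ΔS, ΔL, ΔJ).
(c)–(d): forbidden (ΔS, ΔJ).
(c)–(e): forbidden (ΔS).
(d)–(e): forbidden (parity, ΔL, ΔJ).
Allowed pairs: 0 of 10.

0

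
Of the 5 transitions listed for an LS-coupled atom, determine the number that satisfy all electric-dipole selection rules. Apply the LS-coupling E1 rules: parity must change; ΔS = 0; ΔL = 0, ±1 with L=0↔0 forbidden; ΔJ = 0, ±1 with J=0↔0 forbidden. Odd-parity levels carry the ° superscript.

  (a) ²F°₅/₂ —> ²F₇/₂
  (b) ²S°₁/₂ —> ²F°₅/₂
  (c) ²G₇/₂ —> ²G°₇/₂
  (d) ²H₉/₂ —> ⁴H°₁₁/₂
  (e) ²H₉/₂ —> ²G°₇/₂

(a) allowed
(b) forbidden (parity, ΔL, ΔJ fail)
(c) allowed
(d) forbidden (ΔS fails)
(e) allowed
Total allowed: 3 of 5.

3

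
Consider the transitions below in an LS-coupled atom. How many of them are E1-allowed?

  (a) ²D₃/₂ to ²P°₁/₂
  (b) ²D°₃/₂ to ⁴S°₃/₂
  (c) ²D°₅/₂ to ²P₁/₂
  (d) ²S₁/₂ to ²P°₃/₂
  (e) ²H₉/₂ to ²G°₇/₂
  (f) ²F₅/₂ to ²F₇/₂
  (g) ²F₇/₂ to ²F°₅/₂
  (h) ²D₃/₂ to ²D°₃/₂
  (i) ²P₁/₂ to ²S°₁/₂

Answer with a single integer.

6

(a) allowed
(b) forbidden (parity, ΔS, ΔL fail)
(c) forbidden (ΔJ fails)
(d) allowed
(e) allowed
(f) forbidden (parity fails)
(g) allowed
(h) allowed
(i) allowed
Total allowed: 6 of 9.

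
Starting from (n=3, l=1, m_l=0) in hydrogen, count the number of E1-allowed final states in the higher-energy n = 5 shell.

4

E1 requires Δl = ±1, so l_f ∈ {0, 2}; with 0 ≤ l_f ≤ n_f−1 = 4, the allowed l_f values are {0, 2}.
For l_f = 0: m_f ∈ {m_i−1, m_i, m_i+1} ∩ [−0, 0] = {0} → 1 state.
For l_f = 2: m_f ∈ {m_i−1, m_i, m_i+1} ∩ [−2, 2] = {-1, 0, 1} → 3 states.
Total: 4.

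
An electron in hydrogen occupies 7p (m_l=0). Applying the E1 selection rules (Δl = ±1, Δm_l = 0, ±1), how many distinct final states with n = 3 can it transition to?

E1 requires Δl = ±1, so l_f ∈ {0, 2}; with 0 ≤ l_f ≤ n_f−1 = 2, the allowed l_f values are {0, 2}.
For l_f = 0: m_f ∈ {m_i−1, m_i, m_i+1} ∩ [−0, 0] = {0} → 1 state.
For l_f = 2: m_f ∈ {m_i−1, m_i, m_i+1} ∩ [−2, 2] = {-1, 0, 1} → 3 states.
Total: 4.

4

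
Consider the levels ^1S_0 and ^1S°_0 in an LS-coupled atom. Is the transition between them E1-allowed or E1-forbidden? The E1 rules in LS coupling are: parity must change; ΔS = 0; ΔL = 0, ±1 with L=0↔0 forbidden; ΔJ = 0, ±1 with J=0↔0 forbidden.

Reading off the term symbols: S 0→0, L 0→0, J 0→0, parity even→odd.
Parity must change: even → odd — satisfied.
ΔS = 0: S: 0 → 0 — satisfied.
ΔL = 0, ±1 (not L=0↔0): L: 0 → 0, ΔL = +0 — violated.
ΔJ = 0, ±1 (not J=0↔0): J: 0 → 0, ΔJ = +0 — violated.
Rule(s) violated: ΔL, ΔJ.

forbidden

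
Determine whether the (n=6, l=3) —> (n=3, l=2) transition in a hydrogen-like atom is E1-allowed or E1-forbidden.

l: 3 → 2 (Δl = -1). Δl = ±1 ✓.
All E1 selection rules are satisfied.

allowed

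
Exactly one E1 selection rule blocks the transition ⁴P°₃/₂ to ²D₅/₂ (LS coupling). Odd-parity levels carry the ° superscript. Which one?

Reading off the term symbols: S 3/2→1/2, L 1→2, J 3/2→5/2, parity odd→even.
ΔL = 0, ±1 (not L=0↔0): L: 1 → 2, ΔL = +1 — ✓.
Parity must change: odd → even — ✓.
ΔS = 0: S: 3/2 → 1/2 — ✗.
ΔJ = 0, ±1 (not J=0↔0): J: 3/2 → 5/2, ΔJ = +1 — ✓.

the ΔS = 0 rule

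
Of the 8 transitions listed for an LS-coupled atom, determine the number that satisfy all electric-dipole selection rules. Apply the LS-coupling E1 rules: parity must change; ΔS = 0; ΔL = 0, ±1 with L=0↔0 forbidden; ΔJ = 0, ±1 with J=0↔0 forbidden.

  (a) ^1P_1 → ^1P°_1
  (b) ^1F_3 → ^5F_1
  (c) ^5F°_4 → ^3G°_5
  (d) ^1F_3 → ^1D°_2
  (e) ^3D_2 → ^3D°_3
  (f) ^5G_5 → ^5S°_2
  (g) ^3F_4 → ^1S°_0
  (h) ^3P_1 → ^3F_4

3

(a) allowed
(b) forbidden (parity, ΔS, ΔJ fail)
(c) forbidden (parity, ΔS fail)
(d) allowed
(e) allowed
(f) forbidden (ΔL, ΔJ fail)
(g) forbidden (ΔS, ΔL, ΔJ fail)
(h) forbidden (parity, ΔL, ΔJ fail)
Total allowed: 3 of 8.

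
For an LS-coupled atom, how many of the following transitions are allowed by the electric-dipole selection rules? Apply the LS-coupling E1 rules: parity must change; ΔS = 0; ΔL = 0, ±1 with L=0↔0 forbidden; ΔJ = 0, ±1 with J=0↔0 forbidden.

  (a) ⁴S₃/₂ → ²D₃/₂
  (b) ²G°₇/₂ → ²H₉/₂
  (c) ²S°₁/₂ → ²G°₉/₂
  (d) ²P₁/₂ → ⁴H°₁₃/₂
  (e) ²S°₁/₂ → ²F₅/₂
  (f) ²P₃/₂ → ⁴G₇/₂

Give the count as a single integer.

1

(a) forbidden (parity, ΔS, ΔL fail)
(b) allowed
(c) forbidden (parity, ΔL, ΔJ fail)
(d) forbidden (ΔS, ΔL, ΔJ fail)
(e) forbidden (ΔL, ΔJ fail)
(f) forbidden (parity, ΔS, ΔL, ΔJ fail)
Total allowed: 1 of 6.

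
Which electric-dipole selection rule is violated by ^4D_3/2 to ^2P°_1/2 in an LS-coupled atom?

the ΔS = 0 rule

Reading off the term symbols: S 3/2→1/2, L 2→1, J 3/2→1/2, parity even→odd.
Parity must change: even → odd — ✓.
ΔS = 0: S: 3/2 → 1/2 — ✗.
ΔL = 0, ±1 (not L=0↔0): L: 2 → 1, ΔL = -1 — ✓.
ΔJ = 0, ±1 (not J=0↔0): J: 3/2 → 1/2, ΔJ = -1 — ✓.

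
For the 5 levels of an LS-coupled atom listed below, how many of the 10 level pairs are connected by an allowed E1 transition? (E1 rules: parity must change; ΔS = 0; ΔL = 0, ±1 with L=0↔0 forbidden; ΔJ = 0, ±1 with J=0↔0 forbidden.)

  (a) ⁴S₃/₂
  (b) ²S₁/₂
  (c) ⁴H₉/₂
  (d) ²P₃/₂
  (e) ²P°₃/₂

2

(a)–(b): forbidden (parity, ΔS, ΔL).
(a)–(c): forbidden (parity, ΔL, ΔJ).
(a)–(d): forbidden (parity, ΔS).
(a)–(e): forbidden (ΔS).
(b)–(c): forbidden (parity, ΔS, ΔL, ΔJ).
(b)–(d): forbidden (parity).
(b)–(e): allowed.
(c)–(d): forbidden (parity, ΔS, ΔL, ΔJ).
(c)–(e): forbidden (ΔS, ΔL, ΔJ).
(d)–(e): allowed.
Allowed pairs: 2 of 10.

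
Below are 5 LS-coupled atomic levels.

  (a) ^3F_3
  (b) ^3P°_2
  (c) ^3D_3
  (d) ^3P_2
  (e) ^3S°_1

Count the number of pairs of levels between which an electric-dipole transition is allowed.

3

(a)–(b): forbidden (ΔL).
(a)–(c): forbidden (parity).
(a)–(d): forbidden (parity, ΔL).
(a)–(e): forbidden (ΔL, ΔJ).
(b)–(c): allowed.
(b)–(d): allowed.
(b)–(e): forbidden (parity).
(c)–(d): forbidden (parity).
(c)–(e): forbidden (ΔL, ΔJ).
(d)–(e): allowed.
Allowed pairs: 3 of 10.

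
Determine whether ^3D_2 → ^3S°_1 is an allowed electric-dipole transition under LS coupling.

Reading off the term symbols: S 1→1, L 2→0, J 2→1, parity even→odd.
Parity must change: even → odd — ok.
ΔS = 0: S: 1 → 1 — ok.
ΔL = 0, ±1 (not L=0↔0): L: 2 → 0, ΔL = -2 — fails.
ΔJ = 0, ±1 (not J=0↔0): J: 2 → 1, ΔJ = -1 — ok.
Rule(s) violated: ΔL.

forbidden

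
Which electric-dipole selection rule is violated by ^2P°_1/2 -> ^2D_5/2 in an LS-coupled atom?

the ΔJ = 0, ±1 rule

Reading off the term symbols: S 1/2→1/2, L 1→2, J 1/2→5/2, parity odd→even.
Parity must change: odd → even — ✓.
ΔS = 0: S: 1/2 → 1/2 — ✓.
ΔL = 0, ±1 (not L=0↔0): L: 1 → 2, ΔL = +1 — ✓.
ΔJ = 0, ±1 (not J=0↔0): J: 1/2 → 5/2, ΔJ = +2 — ✗.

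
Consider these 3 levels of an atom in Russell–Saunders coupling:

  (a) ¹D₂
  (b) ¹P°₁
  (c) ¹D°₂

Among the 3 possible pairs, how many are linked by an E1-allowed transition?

(a)–(b): allowed.
(a)–(c): allowed.
(b)–(c): forbidden (parity).
Allowed pairs: 2 of 3.

2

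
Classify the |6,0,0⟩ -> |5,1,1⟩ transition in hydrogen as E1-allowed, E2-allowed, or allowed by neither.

E1

Δl = 1 − 0 = +1; l_i + l_f = 1.
Δm_l = +1.
E1 (Δl = ±1, |Δm_l| ≤ 1): satisfied.
E2 (Δl = 0,±2, l_i+l_f ≥ 2, |Δm_l| ≤ 2): not satisfied.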